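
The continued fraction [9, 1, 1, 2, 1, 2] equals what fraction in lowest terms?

Fold from the inside: start with 2/1.
  1 + 1/2 = 3/2
  2 + 2/3 = 8/3
  1 + 3/8 = 11/8
  1 + 8/11 = 19/11
  9 + 11/19 = 182/19

182/19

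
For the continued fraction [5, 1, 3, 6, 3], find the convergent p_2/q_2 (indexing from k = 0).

23/4

Using pₖ = aₖpₖ₋₁ + pₖ₋₂, qₖ = aₖqₖ₋₁ + qₖ₋₂ (with p₋₁=1, p₋₂=0, q₋₁=0, q₋₂=1):
  k=0: a=5, p=5, q=1
  k=1: a=1, p=6, q=1
  k=2: a=3, p=23, q=4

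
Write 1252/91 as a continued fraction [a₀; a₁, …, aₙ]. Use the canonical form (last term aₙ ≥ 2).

[13; 1, 3, 7, 3]

1252 = 13*91 + 69
91 = 1*69 + 22
69 = 3*22 + 3
22 = 7*3 + 1
3 = 3*1 + 0  (stop)
So 1252/91 = [13; 1, 3, 7, 3].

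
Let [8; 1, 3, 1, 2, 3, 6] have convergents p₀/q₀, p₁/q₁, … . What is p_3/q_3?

44/5

Using pₖ = aₖpₖ₋₁ + pₖ₋₂, qₖ = aₖqₖ₋₁ + qₖ₋₂ (with p₋₁=1, p₋₂=0, q₋₁=0, q₋₂=1):
  k=0: a=8, p=8, q=1
  k=1: a=1, p=9, q=1
  k=2: a=3, p=35, q=4
  k=3: a=1, p=44, q=5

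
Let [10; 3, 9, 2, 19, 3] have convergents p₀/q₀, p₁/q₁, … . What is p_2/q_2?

289/28

Using pₖ = aₖpₖ₋₁ + pₖ₋₂, qₖ = aₖqₖ₋₁ + qₖ₋₂ (with p₋₁=1, p₋₂=0, q₋₁=0, q₋₂=1):
  k=0: a=10, p=10, q=1
  k=1: a=3, p=31, q=3
  k=2: a=9, p=289, q=28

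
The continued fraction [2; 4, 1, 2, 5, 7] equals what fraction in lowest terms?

1193/539

Fold from the inside: start with 7/1.
  5 + 1/7 = 36/7
  2 + 7/36 = 79/36
  1 + 36/79 = 115/79
  4 + 79/115 = 539/115
  2 + 115/539 = 1193/539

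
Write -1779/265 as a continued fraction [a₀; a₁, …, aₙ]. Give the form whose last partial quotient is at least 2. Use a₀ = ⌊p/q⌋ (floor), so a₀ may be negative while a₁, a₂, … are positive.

-1779 = -7*265 + 76
265 = 3*76 + 37
76 = 2*37 + 2
37 = 18*2 + 1
2 = 2*1 + 0  (stop)
So -1779/265 = [-7; 3, 2, 18, 2].

[-7; 3, 2, 18, 2]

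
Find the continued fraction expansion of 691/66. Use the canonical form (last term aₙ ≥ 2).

691 = 10*66 + 31
66 = 2*31 + 4
31 = 7*4 + 3
4 = 1*3 + 1
3 = 3*1 + 0  (stop)
So 691/66 = [10; 2, 7, 1, 3].

[10; 2, 7, 1, 3]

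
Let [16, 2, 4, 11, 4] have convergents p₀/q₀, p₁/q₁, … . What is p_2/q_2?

Using pₖ = aₖpₖ₋₁ + pₖ₋₂, qₖ = aₖqₖ₋₁ + qₖ₋₂ (with p₋₁=1, p₋₂=0, q₋₁=0, q₋₂=1):
  k=0: a=16, p=16, q=1
  k=1: a=2, p=33, q=2
  k=2: a=4, p=148, q=9

148/9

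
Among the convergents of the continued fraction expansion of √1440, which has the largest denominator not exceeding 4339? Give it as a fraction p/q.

√1440 = [37; 1, 17, 1, 74, …] (period length 4).
Convergents:
  p_0/q_0 = 37/1
  p_1/q_1 = 38/1
  p_2/q_2 = 683/18
  p_3/q_3 = 721/19
  p_4/q_4 = 54037/1424
  p_5/q_5 = 54758/1443
  p_6/q_6 = 984923/25955
q_5 = 1443 ≤ 4339 < 25955 = q_6, so the answer is 54758/1443.

54758/1443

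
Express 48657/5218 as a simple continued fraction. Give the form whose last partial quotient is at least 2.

[9; 3, 12, 1, 2, 1, 10, 3]

48657 = 9×5218 + 1695
5218 = 3×1695 + 133
1695 = 12×133 + 99
133 = 1×99 + 34
99 = 2×34 + 31
34 = 1×31 + 3
31 = 10×3 + 1
3 = 3×1 + 0  (stop)
So 48657/5218 = [9; 3, 12, 1, 2, 1, 10, 3].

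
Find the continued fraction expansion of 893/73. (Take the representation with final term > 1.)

[12; 4, 3, 2, 2]

893 = 12·73 + 17
73 = 4·17 + 5
17 = 3·5 + 2
5 = 2·2 + 1
2 = 2·1 + 0  (stop)
So 893/73 = [12; 4, 3, 2, 2].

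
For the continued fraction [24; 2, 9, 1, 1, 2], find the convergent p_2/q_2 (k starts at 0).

465/19

Using pₖ = aₖpₖ₋₁ + pₖ₋₂, qₖ = aₖqₖ₋₁ + qₖ₋₂ (with p₋₁=1, p₋₂=0, q₋₁=0, q₋₂=1):
  k=0: a=24, p=24, q=1
  k=1: a=2, p=49, q=2
  k=2: a=9, p=465, q=19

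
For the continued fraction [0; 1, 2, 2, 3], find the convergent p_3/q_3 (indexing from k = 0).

Using pₖ = aₖpₖ₋₁ + pₖ₋₂, qₖ = aₖqₖ₋₁ + qₖ₋₂ (with p₋₁=1, p₋₂=0, q₋₁=0, q₋₂=1):
  k=0: a=0, p=0, q=1
  k=1: a=1, p=1, q=1
  k=2: a=2, p=2, q=3
  k=3: a=2, p=5, q=7

5/7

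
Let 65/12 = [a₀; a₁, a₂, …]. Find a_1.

65 = 5·12 + 5   →  a_0 = 5
12 = 2·5 + 2   →  a_1 = 2

2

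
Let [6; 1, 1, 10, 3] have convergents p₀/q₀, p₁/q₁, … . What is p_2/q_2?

Using pₖ = aₖpₖ₋₁ + pₖ₋₂, qₖ = aₖqₖ₋₁ + qₖ₋₂ (with p₋₁=1, p₋₂=0, q₋₁=0, q₋₂=1):
  k=0: a=6, p=6, q=1
  k=1: a=1, p=7, q=1
  k=2: a=1, p=13, q=2

13/2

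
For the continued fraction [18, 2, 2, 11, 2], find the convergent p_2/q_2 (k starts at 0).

92/5

Using pₖ = aₖpₖ₋₁ + pₖ₋₂, qₖ = aₖqₖ₋₁ + qₖ₋₂ (with p₋₁=1, p₋₂=0, q₋₁=0, q₋₂=1):
  k=0: a=18, p=18, q=1
  k=1: a=2, p=37, q=2
  k=2: a=2, p=92, q=5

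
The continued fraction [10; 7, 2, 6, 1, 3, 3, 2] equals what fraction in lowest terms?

Using pₖ = aₖpₖ₋₁ + pₖ₋₂ and qₖ = aₖqₖ₋₁ + qₖ₋₂:
  k=0: a=10, p=10, q=1
  k=1: a=7, p=71, q=7
  k=2: a=2, p=152, q=15
  k=3: a=6, p=983, q=97
  k=4: a=1, p=1135, q=112
  k=5: a=3, p=4388, q=433
  k=6: a=3, p=14299, q=1411
  k=7: a=2, p=32986, q=3255

32986/3255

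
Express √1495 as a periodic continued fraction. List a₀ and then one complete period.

a₀ = ⌊√1495⌋ = 38.
With m₀=0, d₀=1 and mₖ₊₁ = dₖaₖ − mₖ, dₖ₊₁ = (n − mₖ₊₁²)/dₖ, aₖ₊₁ = ⌊(a₀+mₖ₊₁)/dₖ₊₁⌋:
  k=1: m=38, d=51, a=1
  k=2: m=13, d=26, a=1
  k=3: m=13, d=51, a=1
  k=4: m=38, d=1, a=76
d=1 and a=2a₀=76 at k=4, so the next step gives (m, d) = (38, 51) again — its k=1 value — and the period has length 4.

[38; 1, 1, 1, 76]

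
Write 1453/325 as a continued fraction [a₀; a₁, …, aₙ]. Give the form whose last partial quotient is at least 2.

[4; 2, 8, 19]

1453 = 4*325 + 153
325 = 2*153 + 19
153 = 8*19 + 1
19 = 19*1 + 0  (stop)
So 1453/325 = [4; 2, 8, 19].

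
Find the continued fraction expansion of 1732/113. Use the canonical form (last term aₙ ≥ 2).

[15; 3, 18, 2]

1732 = 15·113 + 37
113 = 3·37 + 2
37 = 18·2 + 1
2 = 2·1 + 0  (stop)
So 1732/113 = [15; 3, 18, 2].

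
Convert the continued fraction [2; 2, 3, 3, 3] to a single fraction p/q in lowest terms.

Fold from the inside: start with 3/1.
  3 + 1/3 = 10/3
  3 + 3/10 = 33/10
  2 + 10/33 = 76/33
  2 + 33/76 = 185/76

185/76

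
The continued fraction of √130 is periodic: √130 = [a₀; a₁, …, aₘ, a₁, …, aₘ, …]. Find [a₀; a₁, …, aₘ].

[11; 2, 2, 22]

a₀ = ⌊√130⌋ = 11.
With m₀=0, d₀=1 and mₖ₊₁ = dₖaₖ − mₖ, dₖ₊₁ = (n − mₖ₊₁²)/dₖ, aₖ₊₁ = ⌊(a₀+mₖ₊₁)/dₖ₊₁⌋:
  k=1: m=11, d=9, a=2
  k=2: m=7, d=9, a=2
  k=3: m=11, d=1, a=22
d=1 and a=2a₀=22 at k=3, so the next step gives (m, d) = (11, 9) again — its k=1 value — and the period has length 3.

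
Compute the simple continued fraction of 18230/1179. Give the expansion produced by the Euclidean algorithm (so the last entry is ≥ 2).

[15; 2, 6, 8, 11]

18230 = 15·1179 + 545
1179 = 2·545 + 89
545 = 6·89 + 11
89 = 8·11 + 1
11 = 11·1 + 0  (stop)
So 18230/1179 = [15; 2, 6, 8, 11].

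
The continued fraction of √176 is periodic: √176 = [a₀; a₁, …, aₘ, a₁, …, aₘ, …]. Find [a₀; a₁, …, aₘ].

[13; 3, 1, 3, 26]

a₀ = ⌊√176⌋ = 13.
With m₀=0, d₀=1 and mₖ₊₁ = dₖaₖ − mₖ, dₖ₊₁ = (n − mₖ₊₁²)/dₖ, aₖ₊₁ = ⌊(a₀+mₖ₊₁)/dₖ₊₁⌋:
  k=1: m=13, d=7, a=3
  k=2: m=8, d=16, a=1
  k=3: m=8, d=7, a=3
  k=4: m=13, d=1, a=26
d=1 and a=2a₀=26 at k=4, so the next step gives (m, d) = (13, 7) again — its k=1 value — and the period has length 4.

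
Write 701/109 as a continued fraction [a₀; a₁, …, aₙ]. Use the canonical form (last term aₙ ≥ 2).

701 = 6×109 + 47
109 = 2×47 + 15
47 = 3×15 + 2
15 = 7×2 + 1
2 = 2×1 + 0  (stop)
So 701/109 = [6; 2, 3, 7, 2].

[6; 2, 3, 7, 2]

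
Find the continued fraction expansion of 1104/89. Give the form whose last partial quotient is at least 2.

[12; 2, 2, 8, 2]

1104 = 12·89 + 36
89 = 2·36 + 17
36 = 2·17 + 2
17 = 8·2 + 1
2 = 2·1 + 0  (stop)
So 1104/89 = [12; 2, 2, 8, 2].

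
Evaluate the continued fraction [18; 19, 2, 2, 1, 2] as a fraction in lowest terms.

Fold from the inside: start with 2/1.
  1 + 1/2 = 3/2
  2 + 2/3 = 8/3
  2 + 3/8 = 19/8
  19 + 8/19 = 369/19
  18 + 19/369 = 6661/369

6661/369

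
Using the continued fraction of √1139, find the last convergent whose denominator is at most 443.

√1139 = [33; 1, 2, 1, 66, …] (period length 4).
Convergents:
  p_0/q_0 = 33/1
  p_1/q_1 = 34/1
  p_2/q_2 = 101/3
  p_3/q_3 = 135/4
  p_4/q_4 = 9011/267
  p_5/q_5 = 9146/271
  p_6/q_6 = 27303/809
q_5 = 271 ≤ 443 < 809 = q_6, so the answer is 9146/271.

9146/271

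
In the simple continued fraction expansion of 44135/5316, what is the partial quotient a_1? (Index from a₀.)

44135 = 8·5316 + 1607   →  a_0 = 8
5316 = 3·1607 + 495   →  a_1 = 3

3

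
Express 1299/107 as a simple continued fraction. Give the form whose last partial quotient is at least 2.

1299 = 12×107 + 15
107 = 7×15 + 2
15 = 7×2 + 1
2 = 2×1 + 0  (stop)
So 1299/107 = [12; 7, 7, 2].

[12; 7, 7, 2]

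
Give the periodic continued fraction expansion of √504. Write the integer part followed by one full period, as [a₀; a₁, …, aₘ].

[22; 2, 4, 2, 44]

a₀ = ⌊√504⌋ = 22.
With m₀=0, d₀=1 and mₖ₊₁ = dₖaₖ − mₖ, dₖ₊₁ = (n − mₖ₊₁²)/dₖ, aₖ₊₁ = ⌊(a₀+mₖ₊₁)/dₖ₊₁⌋:
  k=1: m=22, d=20, a=2
  k=2: m=18, d=9, a=4
  k=3: m=18, d=20, a=2
  k=4: m=22, d=1, a=44
d=1 and a=2a₀=44 at k=4, so the next step gives (m, d) = (22, 20) again — its k=1 value — and the period has length 4.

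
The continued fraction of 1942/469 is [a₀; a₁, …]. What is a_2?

9

1942 = 4·469 + 66   →  a_0 = 4
469 = 7·66 + 7   →  a_1 = 7
66 = 9·7 + 3   →  a_2 = 9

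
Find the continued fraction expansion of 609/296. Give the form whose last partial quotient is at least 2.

609 = 2·296 + 17
296 = 17·17 + 7
17 = 2·7 + 3
7 = 2·3 + 1
3 = 3·1 + 0  (stop)
So 609/296 = [2; 17, 2, 2, 3].

[2; 17, 2, 2, 3]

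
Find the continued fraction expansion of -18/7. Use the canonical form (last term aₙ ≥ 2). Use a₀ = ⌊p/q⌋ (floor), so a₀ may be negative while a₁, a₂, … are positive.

[-3; 2, 3]

-18 = -3·7 + 3
7 = 2·3 + 1
3 = 3·1 + 0  (stop)
So -18/7 = [-3; 2, 3].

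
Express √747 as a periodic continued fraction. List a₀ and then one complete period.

[27; 3, 54]

a₀ = ⌊√747⌋ = 27.
With m₀=0, d₀=1 and mₖ₊₁ = dₖaₖ − mₖ, dₖ₊₁ = (n − mₖ₊₁²)/dₖ, aₖ₊₁ = ⌊(a₀+mₖ₊₁)/dₖ₊₁⌋:
  k=1: m=27, d=18, a=3
  k=2: m=27, d=1, a=54
d=1 and a=2a₀=54 at k=2, so the next step gives (m, d) = (27, 18) again — its k=1 value — and the period has length 2.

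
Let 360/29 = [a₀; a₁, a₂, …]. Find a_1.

2

360 = 12·29 + 12   →  a_0 = 12
29 = 2·12 + 5   →  a_1 = 2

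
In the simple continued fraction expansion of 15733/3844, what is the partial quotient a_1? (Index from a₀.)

10

15733 = 4·3844 + 357   →  a_0 = 4
3844 = 10·357 + 274   →  a_1 = 10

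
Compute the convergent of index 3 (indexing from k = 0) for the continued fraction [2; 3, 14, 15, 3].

Using pₖ = aₖpₖ₋₁ + pₖ₋₂, qₖ = aₖqₖ₋₁ + qₖ₋₂ (with p₋₁=1, p₋₂=0, q₋₁=0, q₋₂=1):
  k=0: a=2, p=2, q=1
  k=1: a=3, p=7, q=3
  k=2: a=14, p=100, q=43
  k=3: a=15, p=1507, q=648

1507/648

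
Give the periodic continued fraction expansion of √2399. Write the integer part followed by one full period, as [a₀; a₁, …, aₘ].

[48; 1, 47, 1, 96]

a₀ = ⌊√2399⌋ = 48.
With m₀=0, d₀=1 and mₖ₊₁ = dₖaₖ − mₖ, dₖ₊₁ = (n − mₖ₊₁²)/dₖ, aₖ₊₁ = ⌊(a₀+mₖ₊₁)/dₖ₊₁⌋:
  k=1: m=48, d=95, a=1
  k=2: m=47, d=2, a=47
  k=3: m=47, d=95, a=1
  k=4: m=48, d=1, a=96
d=1 and a=2a₀=96 at k=4, so the next step gives (m, d) = (48, 95) again — its k=1 value — and the period has length 4.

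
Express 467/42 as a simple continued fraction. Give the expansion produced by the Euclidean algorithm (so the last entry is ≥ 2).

[11; 8, 2, 2]

467 = 11×42 + 5
42 = 8×5 + 2
5 = 2×2 + 1
2 = 2×1 + 0  (stop)
So 467/42 = [11; 8, 2, 2].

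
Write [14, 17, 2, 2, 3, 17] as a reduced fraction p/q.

71960/5119

Using pₖ = aₖpₖ₋₁ + pₖ₋₂ and qₖ = aₖqₖ₋₁ + qₖ₋₂:
  k=0: a=14, p=14, q=1
  k=1: a=17, p=239, q=17
  k=2: a=2, p=492, q=35
  k=3: a=2, p=1223, q=87
  k=4: a=3, p=4161, q=296
  k=5: a=17, p=71960, q=5119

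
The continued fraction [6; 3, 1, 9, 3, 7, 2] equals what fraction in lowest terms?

11843/1893

Using pₖ = aₖpₖ₋₁ + pₖ₋₂ and qₖ = aₖqₖ₋₁ + qₖ₋₂:
  k=0: a=6, p=6, q=1
  k=1: a=3, p=19, q=3
  k=2: a=1, p=25, q=4
  k=3: a=9, p=244, q=39
  k=4: a=3, p=757, q=121
  k=5: a=7, p=5543, q=886
  k=6: a=2, p=11843, q=1893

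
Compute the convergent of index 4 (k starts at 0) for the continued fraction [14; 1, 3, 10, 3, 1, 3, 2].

Using pₖ = aₖpₖ₋₁ + pₖ₋₂, qₖ = aₖqₖ₋₁ + qₖ₋₂ (with p₋₁=1, p₋₂=0, q₋₁=0, q₋₂=1):
  k=0: a=14, p=14, q=1
  k=1: a=1, p=15, q=1
  k=2: a=3, p=59, q=4
  k=3: a=10, p=605, q=41
  k=4: a=3, p=1874, q=127

1874/127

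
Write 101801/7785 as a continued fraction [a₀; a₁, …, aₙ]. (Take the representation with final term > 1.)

[13; 13, 16, 9, 4]

101801 = 13*7785 + 596
7785 = 13*596 + 37
596 = 16*37 + 4
37 = 9*4 + 1
4 = 4*1 + 0  (stop)
So 101801/7785 = [13; 13, 16, 9, 4].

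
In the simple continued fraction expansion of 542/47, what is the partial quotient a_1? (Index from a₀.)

1

542 = 11·47 + 25   →  a_0 = 11
47 = 1·25 + 22   →  a_1 = 1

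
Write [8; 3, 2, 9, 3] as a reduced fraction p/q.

1699/205

Using pₖ = aₖpₖ₋₁ + pₖ₋₂ and qₖ = aₖqₖ₋₁ + qₖ₋₂:
  k=0: a=8, p=8, q=1
  k=1: a=3, p=25, q=3
  k=2: a=2, p=58, q=7
  k=3: a=9, p=547, q=66
  k=4: a=3, p=1699, q=205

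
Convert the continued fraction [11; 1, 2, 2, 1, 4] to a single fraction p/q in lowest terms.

550/47

Using pₖ = aₖpₖ₋₁ + pₖ₋₂ and qₖ = aₖqₖ₋₁ + qₖ₋₂:
  k=0: a=11, p=11, q=1
  k=1: a=1, p=12, q=1
  k=2: a=2, p=35, q=3
  k=3: a=2, p=82, q=7
  k=4: a=1, p=117, q=10
  k=5: a=4, p=550, q=47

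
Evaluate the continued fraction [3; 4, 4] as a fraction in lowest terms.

Using pₖ = aₖpₖ₋₁ + pₖ₋₂ and qₖ = aₖqₖ₋₁ + qₖ₋₂:
  k=0: a=3, p=3, q=1
  k=1: a=4, p=13, q=4
  k=2: a=4, p=55, q=17

55/17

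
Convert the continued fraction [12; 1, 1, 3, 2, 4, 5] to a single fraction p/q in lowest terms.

Fold from the inside: start with 5/1.
  4 + 1/5 = 21/5
  2 + 5/21 = 47/21
  3 + 21/47 = 162/47
  1 + 47/162 = 209/162
  1 + 162/209 = 371/209
  12 + 209/371 = 4661/371

4661/371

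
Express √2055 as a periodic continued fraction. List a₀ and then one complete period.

[45; 3, 90]

a₀ = ⌊√2055⌋ = 45.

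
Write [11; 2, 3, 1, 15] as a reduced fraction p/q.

1625/142

Using pₖ = aₖpₖ₋₁ + pₖ₋₂ and qₖ = aₖqₖ₋₁ + qₖ₋₂:
  k=0: a=11, p=11, q=1
  k=1: a=2, p=23, q=2
  k=2: a=3, p=80, q=7
  k=3: a=1, p=103, q=9
  k=4: a=15, p=1625, q=142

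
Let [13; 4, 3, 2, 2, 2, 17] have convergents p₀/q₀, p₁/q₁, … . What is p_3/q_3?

397/30

Using pₖ = aₖpₖ₋₁ + pₖ₋₂, qₖ = aₖqₖ₋₁ + qₖ₋₂ (with p₋₁=1, p₋₂=0, q₋₁=0, q₋₂=1):
  k=0: a=13, p=13, q=1
  k=1: a=4, p=53, q=4
  k=2: a=3, p=172, q=13
  k=3: a=2, p=397, q=30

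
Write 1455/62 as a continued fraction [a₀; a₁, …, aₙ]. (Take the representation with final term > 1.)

1455 = 23×62 + 29
62 = 2×29 + 4
29 = 7×4 + 1
4 = 4×1 + 0  (stop)
So 1455/62 = [23; 2, 7, 4].

[23; 2, 7, 4]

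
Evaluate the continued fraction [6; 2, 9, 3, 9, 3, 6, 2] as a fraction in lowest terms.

Using pₖ = aₖpₖ₋₁ + pₖ₋₂ and qₖ = aₖqₖ₋₁ + qₖ₋₂:
  k=0: a=6, p=6, q=1
  k=1: a=2, p=13, q=2
  k=2: a=9, p=123, q=19
  k=3: a=3, p=382, q=59
  k=4: a=9, p=3561, q=550
  k=5: a=3, p=11065, q=1709
  k=6: a=6, p=69951, q=10804
  k=7: a=2, p=150967, q=23317

150967/23317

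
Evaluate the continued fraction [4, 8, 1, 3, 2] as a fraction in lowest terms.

325/79

Using pₖ = aₖpₖ₋₁ + pₖ₋₂ and qₖ = aₖqₖ₋₁ + qₖ₋₂:
  k=0: a=4, p=4, q=1
  k=1: a=8, p=33, q=8
  k=2: a=1, p=37, q=9
  k=3: a=3, p=144, q=35
  k=4: a=2, p=325, q=79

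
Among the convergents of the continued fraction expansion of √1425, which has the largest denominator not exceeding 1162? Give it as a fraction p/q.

√1425 = [37; 1, 2, 1, 74, …] (period length 4).
Convergents:
  p_0/q_0 = 37/1
  p_1/q_1 = 38/1
  p_2/q_2 = 113/3
  p_3/q_3 = 151/4
  p_4/q_4 = 11287/299
  p_5/q_5 = 11438/303
  p_6/q_6 = 34163/905
  p_7/q_7 = 45601/1208
q_6 = 905 ≤ 1162 < 1208 = q_7, so the answer is 34163/905.

34163/905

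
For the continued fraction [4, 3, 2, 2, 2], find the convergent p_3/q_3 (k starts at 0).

73/17

Using pₖ = aₖpₖ₋₁ + pₖ₋₂, qₖ = aₖqₖ₋₁ + qₖ₋₂ (with p₋₁=1, p₋₂=0, q₋₁=0, q₋₂=1):
  k=0: a=4, p=4, q=1
  k=1: a=3, p=13, q=3
  k=2: a=2, p=30, q=7
  k=3: a=2, p=73, q=17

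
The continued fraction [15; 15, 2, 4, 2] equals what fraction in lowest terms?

Fold from the inside: start with 2/1.
  4 + 1/2 = 9/2
  2 + 2/9 = 20/9
  15 + 9/20 = 309/20
  15 + 20/309 = 4655/309

4655/309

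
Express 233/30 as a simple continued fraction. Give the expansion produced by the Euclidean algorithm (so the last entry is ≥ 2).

233 = 7*30 + 23
30 = 1*23 + 7
23 = 3*7 + 2
7 = 3*2 + 1
2 = 2*1 + 0  (stop)
So 233/30 = [7; 1, 3, 3, 2].

[7; 1, 3, 3, 2]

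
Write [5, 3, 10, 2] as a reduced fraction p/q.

346/65

Fold from the inside: start with 2/1.
  10 + 1/2 = 21/2
  3 + 2/21 = 65/21
  5 + 21/65 = 346/65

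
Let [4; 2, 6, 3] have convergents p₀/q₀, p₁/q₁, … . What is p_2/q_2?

58/13

Using pₖ = aₖpₖ₋₁ + pₖ₋₂, qₖ = aₖqₖ₋₁ + qₖ₋₂ (with p₋₁=1, p₋₂=0, q₋₁=0, q₋₂=1):
  k=0: a=4, p=4, q=1
  k=1: a=2, p=9, q=2
  k=2: a=6, p=58, q=13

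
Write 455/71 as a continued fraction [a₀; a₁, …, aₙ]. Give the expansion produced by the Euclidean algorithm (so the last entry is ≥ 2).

455 = 6·71 + 29
71 = 2·29 + 13
29 = 2·13 + 3
13 = 4·3 + 1
3 = 3·1 + 0  (stop)
So 455/71 = [6; 2, 2, 4, 3].

[6; 2, 2, 4, 3]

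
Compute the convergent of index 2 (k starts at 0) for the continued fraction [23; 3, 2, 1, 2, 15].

163/7

Using pₖ = aₖpₖ₋₁ + pₖ₋₂, qₖ = aₖqₖ₋₁ + qₖ₋₂ (with p₋₁=1, p₋₂=0, q₋₁=0, q₋₂=1):
  k=0: a=23, p=23, q=1
  k=1: a=3, p=70, q=3
  k=2: a=2, p=163, q=7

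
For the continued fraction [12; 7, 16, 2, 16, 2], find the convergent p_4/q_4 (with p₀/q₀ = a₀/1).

Using pₖ = aₖpₖ₋₁ + pₖ₋₂, qₖ = aₖqₖ₋₁ + qₖ₋₂ (with p₋₁=1, p₋₂=0, q₋₁=0, q₋₂=1):
  k=0: a=12, p=12, q=1
  k=1: a=7, p=85, q=7
  k=2: a=16, p=1372, q=113
  k=3: a=2, p=2829, q=233
  k=4: a=16, p=46636, q=3841

46636/3841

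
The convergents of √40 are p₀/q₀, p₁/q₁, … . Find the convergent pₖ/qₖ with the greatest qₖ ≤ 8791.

27379/4329

√40 = [6; 3, 12, …] (period length 2).
Convergents:
  p_0/q_0 = 6/1
  p_1/q_1 = 19/3
  p_2/q_2 = 234/37
  p_3/q_3 = 721/114
  p_4/q_4 = 8886/1405
  p_5/q_5 = 27379/4329
  p_6/q_6 = 337434/53353
q_5 = 4329 ≤ 8791 < 53353 = q_6, so the answer is 27379/4329.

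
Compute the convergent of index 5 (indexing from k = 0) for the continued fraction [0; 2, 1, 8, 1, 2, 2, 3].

29/84

Using pₖ = aₖpₖ₋₁ + pₖ₋₂, qₖ = aₖqₖ₋₁ + qₖ₋₂ (with p₋₁=1, p₋₂=0, q₋₁=0, q₋₂=1):
  k=0: a=0, p=0, q=1
  k=1: a=2, p=1, q=2
  k=2: a=1, p=1, q=3
  k=3: a=8, p=9, q=26
  k=4: a=1, p=10, q=29
  k=5: a=2, p=29, q=84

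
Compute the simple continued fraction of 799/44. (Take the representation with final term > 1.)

799 = 18×44 + 7
44 = 6×7 + 2
7 = 3×2 + 1
2 = 2×1 + 0  (stop)
So 799/44 = [18; 6, 3, 2].

[18; 6, 3, 2]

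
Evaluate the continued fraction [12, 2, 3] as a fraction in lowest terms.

87/7

Using pₖ = aₖpₖ₋₁ + pₖ₋₂ and qₖ = aₖqₖ₋₁ + qₖ₋₂:
  k=0: a=12, p=12, q=1
  k=1: a=2, p=25, q=2
  k=2: a=3, p=87, q=7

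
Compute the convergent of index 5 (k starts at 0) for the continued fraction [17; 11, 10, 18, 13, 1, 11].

482573/28237

Using pₖ = aₖpₖ₋₁ + pₖ₋₂, qₖ = aₖqₖ₋₁ + qₖ₋₂ (with p₋₁=1, p₋₂=0, q₋₁=0, q₋₂=1):
  k=0: a=17, p=17, q=1
  k=1: a=11, p=188, q=11
  k=2: a=10, p=1897, q=111
  k=3: a=18, p=34334, q=2009
  k=4: a=13, p=448239, q=26228
  k=5: a=1, p=482573, q=28237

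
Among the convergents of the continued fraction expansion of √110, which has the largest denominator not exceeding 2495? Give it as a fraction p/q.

√110 = [10; 2, 20, …] (period length 2).
Convergents:
  p_0/q_0 = 10/1
  p_1/q_1 = 21/2
  p_2/q_2 = 430/41
  p_3/q_3 = 881/84
  p_4/q_4 = 18050/1721
  p_5/q_5 = 36981/3526
q_4 = 1721 ≤ 2495 < 3526 = q_5, so the answer is 18050/1721.

18050/1721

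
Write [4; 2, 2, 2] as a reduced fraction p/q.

Using pₖ = aₖpₖ₋₁ + pₖ₋₂ and qₖ = aₖqₖ₋₁ + qₖ₋₂:
  k=0: a=4, p=4, q=1
  k=1: a=2, p=9, q=2
  k=2: a=2, p=22, q=5
  k=3: a=2, p=53, q=12

53/12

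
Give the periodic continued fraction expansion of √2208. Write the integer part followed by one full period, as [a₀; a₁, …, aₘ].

[46; 1, 92]

a₀ = ⌊√2208⌋ = 46.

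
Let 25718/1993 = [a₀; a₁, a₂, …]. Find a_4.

25718 = 12·1993 + 1802   →  a_0 = 12
1993 = 1·1802 + 191   →  a_1 = 1
1802 = 9·191 + 83   →  a_2 = 9
191 = 2·83 + 25   →  a_3 = 2
83 = 3·25 + 8   →  a_4 = 3

3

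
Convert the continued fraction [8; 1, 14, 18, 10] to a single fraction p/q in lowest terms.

24344/2725

Fold from the inside: start with 10/1.
  18 + 1/10 = 181/10
  14 + 10/181 = 2544/181
  1 + 181/2544 = 2725/2544
  8 + 2544/2725 = 24344/2725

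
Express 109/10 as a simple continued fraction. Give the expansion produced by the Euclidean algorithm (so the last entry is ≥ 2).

[10; 1, 9]

109 = 10*10 + 9
10 = 1*9 + 1
9 = 9*1 + 0  (stop)
So 109/10 = [10; 1, 9].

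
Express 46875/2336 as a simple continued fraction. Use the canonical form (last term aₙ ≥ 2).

46875 = 20·2336 + 155
2336 = 15·155 + 11
155 = 14·11 + 1
11 = 11·1 + 0  (stop)
So 46875/2336 = [20; 15, 14, 11].

[20; 15, 14, 11]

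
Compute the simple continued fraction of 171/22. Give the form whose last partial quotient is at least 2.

[7; 1, 3, 2, 2]

171 = 7*22 + 17
22 = 1*17 + 5
17 = 3*5 + 2
5 = 2*2 + 1
2 = 2*1 + 0  (stop)
So 171/22 = [7; 1, 3, 2, 2].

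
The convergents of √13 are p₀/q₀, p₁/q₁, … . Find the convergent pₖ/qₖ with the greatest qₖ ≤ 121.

393/109

√13 = [3; 1, 1, 1, 1, 6, …] (period length 5).
Convergents:
  p_0/q_0 = 3/1
  p_1/q_1 = 4/1
  p_2/q_2 = 7/2
  p_3/q_3 = 11/3
  p_4/q_4 = 18/5
  p_5/q_5 = 119/33
  p_6/q_6 = 137/38
  p_7/q_7 = 256/71
  p_8/q_8 = 393/109
  p_9/q_9 = 649/180
q_8 = 109 ≤ 121 < 180 = q_9, so the answer is 393/109.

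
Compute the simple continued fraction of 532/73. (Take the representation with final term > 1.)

[7; 3, 2, 10]

532 = 7*73 + 21
73 = 3*21 + 10
21 = 2*10 + 1
10 = 10*1 + 0  (stop)
So 532/73 = [7; 3, 2, 10].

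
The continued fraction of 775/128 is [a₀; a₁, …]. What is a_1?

18

775 = 6·128 + 7   →  a_0 = 6
128 = 18·7 + 2   →  a_1 = 18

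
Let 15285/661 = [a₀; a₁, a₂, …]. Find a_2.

16

15285 = 23·661 + 82   →  a_0 = 23
661 = 8·82 + 5   →  a_1 = 8
82 = 16·5 + 2   →  a_2 = 16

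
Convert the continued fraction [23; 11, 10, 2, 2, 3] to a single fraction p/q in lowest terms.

Using pₖ = aₖpₖ₋₁ + pₖ₋₂ and qₖ = aₖqₖ₋₁ + qₖ₋₂:
  k=0: a=23, p=23, q=1
  k=1: a=11, p=254, q=11
  k=2: a=10, p=2563, q=111
  k=3: a=2, p=5380, q=233
  k=4: a=2, p=13323, q=577
  k=5: a=3, p=45349, q=1964

45349/1964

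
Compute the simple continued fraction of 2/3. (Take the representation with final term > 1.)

[0; 1, 2]

2 = 0×3 + 2
3 = 1×2 + 1
2 = 2×1 + 0  (stop)
So 2/3 = [0; 1, 2].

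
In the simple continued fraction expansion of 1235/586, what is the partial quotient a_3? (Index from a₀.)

3

1235 = 2·586 + 63   →  a_0 = 2
586 = 9·63 + 19   →  a_1 = 9
63 = 3·19 + 6   →  a_2 = 3
19 = 3·6 + 1   →  a_3 = 3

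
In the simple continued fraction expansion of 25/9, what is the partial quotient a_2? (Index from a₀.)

3

25 = 2·9 + 7   →  a_0 = 2
9 = 1·7 + 2   →  a_1 = 1
7 = 3·2 + 1   →  a_2 = 3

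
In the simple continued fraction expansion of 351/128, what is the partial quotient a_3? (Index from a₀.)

1

351 = 2·128 + 95   →  a_0 = 2
128 = 1·95 + 33   →  a_1 = 1
95 = 2·33 + 29   →  a_2 = 2
33 = 1·29 + 4   →  a_3 = 1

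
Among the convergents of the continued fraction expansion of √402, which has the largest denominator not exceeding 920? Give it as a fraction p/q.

16060/801

√402 = [20; 20, 40, …] (period length 2).
Convergents:
  p_0/q_0 = 20/1
  p_1/q_1 = 401/20
  p_2/q_2 = 16060/801
  p_3/q_3 = 321601/16040
q_2 = 801 ≤ 920 < 16040 = q_3, so the answer is 16060/801.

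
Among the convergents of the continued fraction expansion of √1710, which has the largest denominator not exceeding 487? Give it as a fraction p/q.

√1710 = [41; 2, 1, 5, 4, 5, 1, 2, 82, …] (period length 8).
Convergents:
  p_0/q_0 = 41/1
  p_1/q_1 = 83/2
  p_2/q_2 = 124/3
  p_3/q_3 = 703/17
  p_4/q_4 = 2936/71
  p_5/q_5 = 15383/372
  p_6/q_6 = 18319/443
  p_7/q_7 = 52021/1258
q_6 = 443 ≤ 487 < 1258 = q_7, so the answer is 18319/443.

18319/443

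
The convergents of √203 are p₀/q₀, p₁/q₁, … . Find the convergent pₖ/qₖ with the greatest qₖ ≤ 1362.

√203 = [14; 4, 28, …] (period length 2).
Convergents:
  p_0/q_0 = 14/1
  p_1/q_1 = 57/4
  p_2/q_2 = 1610/113
  p_3/q_3 = 6497/456
  p_4/q_4 = 183526/12881
q_3 = 456 ≤ 1362 < 12881 = q_4, so the answer is 6497/456.

6497/456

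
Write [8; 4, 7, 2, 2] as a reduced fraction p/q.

1261/153

Using pₖ = aₖpₖ₋₁ + pₖ₋₂ and qₖ = aₖqₖ₋₁ + qₖ₋₂:
  k=0: a=8, p=8, q=1
  k=1: a=4, p=33, q=4
  k=2: a=7, p=239, q=29
  k=3: a=2, p=511, q=62
  k=4: a=2, p=1261, q=153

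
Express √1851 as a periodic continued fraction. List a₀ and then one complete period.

a₀ = ⌊√1851⌋ = 43.
With m₀=0, d₀=1 and mₖ₊₁ = dₖaₖ − mₖ, dₖ₊₁ = (n − mₖ₊₁²)/dₖ, aₖ₊₁ = ⌊(a₀+mₖ₊₁)/dₖ₊₁⌋:
  k=1: m=43, d=2, a=43
  k=2: m=43, d=1, a=86
d=1 and a=2a₀=86 at k=2, so the next step gives (m, d) = (43, 2) again — its k=1 value — and the period has length 2.

[43; 43, 86]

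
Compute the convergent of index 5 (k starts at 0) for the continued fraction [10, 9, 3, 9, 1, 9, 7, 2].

Using pₖ = aₖpₖ₋₁ + pₖ₋₂, qₖ = aₖqₖ₋₁ + qₖ₋₂ (with p₋₁=1, p₋₂=0, q₋₁=0, q₋₂=1):
  k=0: a=10, p=10, q=1
  k=1: a=9, p=91, q=9
  k=2: a=3, p=283, q=28
  k=3: a=9, p=2638, q=261
  k=4: a=1, p=2921, q=289
  k=5: a=9, p=28927, q=2862

28927/2862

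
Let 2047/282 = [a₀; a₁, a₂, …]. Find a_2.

2047 = 7·282 + 73   →  a_0 = 7
282 = 3·73 + 63   →  a_1 = 3
73 = 1·63 + 10   →  a_2 = 1

1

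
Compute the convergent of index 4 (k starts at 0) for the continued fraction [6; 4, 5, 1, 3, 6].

Using pₖ = aₖpₖ₋₁ + pₖ₋₂, qₖ = aₖqₖ₋₁ + qₖ₋₂ (with p₋₁=1, p₋₂=0, q₋₁=0, q₋₂=1):
  k=0: a=6, p=6, q=1
  k=1: a=4, p=25, q=4
  k=2: a=5, p=131, q=21
  k=3: a=1, p=156, q=25
  k=4: a=3, p=599, q=96

599/96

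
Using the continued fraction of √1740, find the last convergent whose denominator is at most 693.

√1740 = [41; 1, 2, 2, 20, 2, 2, 1, 82, …] (period length 8).
Convergents:
  p_0/q_0 = 41/1
  p_1/q_1 = 42/1
  p_2/q_2 = 125/3
  p_3/q_3 = 292/7
  p_4/q_4 = 5965/143
  p_5/q_5 = 12222/293
  p_6/q_6 = 30409/729
q_5 = 293 ≤ 693 < 729 = q_6, so the answer is 12222/293.

12222/293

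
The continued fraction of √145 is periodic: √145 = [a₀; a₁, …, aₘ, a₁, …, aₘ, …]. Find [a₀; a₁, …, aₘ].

[12; 24]

a₀ = ⌊√145⌋ = 12.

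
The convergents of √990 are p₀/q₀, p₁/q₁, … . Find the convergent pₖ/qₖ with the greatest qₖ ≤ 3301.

√990 = [31; 2, 6, 2, 62, …] (period length 4).
Convergents:
  p_0/q_0 = 31/1
  p_1/q_1 = 63/2
  p_2/q_2 = 409/13
  p_3/q_3 = 881/28
  p_4/q_4 = 55031/1749
  p_5/q_5 = 110943/3526
q_4 = 1749 ≤ 3301 < 3526 = q_5, so the answer is 55031/1749.

55031/1749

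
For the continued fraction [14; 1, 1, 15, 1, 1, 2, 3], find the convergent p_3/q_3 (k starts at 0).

Using pₖ = aₖpₖ₋₁ + pₖ₋₂, qₖ = aₖqₖ₋₁ + qₖ₋₂ (with p₋₁=1, p₋₂=0, q₋₁=0, q₋₂=1):
  k=0: a=14, p=14, q=1
  k=1: a=1, p=15, q=1
  k=2: a=1, p=29, q=2
  k=3: a=15, p=450, q=31

450/31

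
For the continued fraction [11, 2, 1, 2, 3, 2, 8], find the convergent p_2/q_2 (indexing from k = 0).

34/3

Using pₖ = aₖpₖ₋₁ + pₖ₋₂, qₖ = aₖqₖ₋₁ + qₖ₋₂ (with p₋₁=1, p₋₂=0, q₋₁=0, q₋₂=1):
  k=0: a=11, p=11, q=1
  k=1: a=2, p=23, q=2
  k=2: a=1, p=34, q=3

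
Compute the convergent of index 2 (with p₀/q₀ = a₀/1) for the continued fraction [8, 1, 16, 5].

Using pₖ = aₖpₖ₋₁ + pₖ₋₂, qₖ = aₖqₖ₋₁ + qₖ₋₂ (with p₋₁=1, p₋₂=0, q₋₁=0, q₋₂=1):
  k=0: a=8, p=8, q=1
  k=1: a=1, p=9, q=1
  k=2: a=16, p=152, q=17

152/17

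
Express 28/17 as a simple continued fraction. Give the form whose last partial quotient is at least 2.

[1; 1, 1, 1, 5]

28 = 1*17 + 11
17 = 1*11 + 6
11 = 1*6 + 5
6 = 1*5 + 1
5 = 5*1 + 0  (stop)
So 28/17 = [1; 1, 1, 1, 5].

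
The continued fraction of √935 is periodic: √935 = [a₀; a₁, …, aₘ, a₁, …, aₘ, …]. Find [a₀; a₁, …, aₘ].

a₀ = ⌊√935⌋ = 30.

[30; 1, 1, 2, 1, 2, 1, 1, 60]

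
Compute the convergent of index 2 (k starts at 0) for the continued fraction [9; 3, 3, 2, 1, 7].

93/10

Using pₖ = aₖpₖ₋₁ + pₖ₋₂, qₖ = aₖqₖ₋₁ + qₖ₋₂ (with p₋₁=1, p₋₂=0, q₋₁=0, q₋₂=1):
  k=0: a=9, p=9, q=1
  k=1: a=3, p=28, q=3
  k=2: a=3, p=93, q=10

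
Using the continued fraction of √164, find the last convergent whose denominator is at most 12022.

52877/4129

√164 = [12; 1, 4, 6, 4, 1, 24, …] (period length 6).
Convergents:
  p_0/q_0 = 12/1
  p_1/q_1 = 13/1
  p_2/q_2 = 64/5
  p_3/q_3 = 397/31
  p_4/q_4 = 1652/129
  p_5/q_5 = 2049/160
  p_6/q_6 = 50828/3969
  p_7/q_7 = 52877/4129
  p_8/q_8 = 262336/20485
q_7 = 4129 ≤ 12022 < 20485 = q_8, so the answer is 52877/4129.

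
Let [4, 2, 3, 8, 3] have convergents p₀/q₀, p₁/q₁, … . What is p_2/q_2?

31/7

Using pₖ = aₖpₖ₋₁ + pₖ₋₂, qₖ = aₖqₖ₋₁ + qₖ₋₂ (with p₋₁=1, p₋₂=0, q₋₁=0, q₋₂=1):
  k=0: a=4, p=4, q=1
  k=1: a=2, p=9, q=2
  k=2: a=3, p=31, q=7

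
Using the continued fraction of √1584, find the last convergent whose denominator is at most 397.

15681/394

√1584 = [39; 1, 3, 1, 78, …] (period length 4).
Convergents:
  p_0/q_0 = 39/1
  p_1/q_1 = 40/1
  p_2/q_2 = 159/4
  p_3/q_3 = 199/5
  p_4/q_4 = 15681/394
  p_5/q_5 = 15880/399
q_4 = 394 ≤ 397 < 399 = q_5, so the answer is 15681/394.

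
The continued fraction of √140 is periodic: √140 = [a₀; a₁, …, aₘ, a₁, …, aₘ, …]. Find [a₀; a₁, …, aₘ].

a₀ = ⌊√140⌋ = 11.
With m₀=0, d₀=1 and mₖ₊₁ = dₖaₖ − mₖ, dₖ₊₁ = (n − mₖ₊₁²)/dₖ, aₖ₊₁ = ⌊(a₀+mₖ₊₁)/dₖ₊₁⌋:
  k=1: m=11, d=19, a=1
  k=2: m=8, d=4, a=4
  k=3: m=8, d=19, a=1
  k=4: m=11, d=1, a=22
d=1 and a=2a₀=22 at k=4, so the next step gives (m, d) = (11, 19) again — its k=1 value — and the period has length 4.

[11; 1, 4, 1, 22]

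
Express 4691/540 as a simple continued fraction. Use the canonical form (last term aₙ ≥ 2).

4691 = 8·540 + 371
540 = 1·371 + 169
371 = 2·169 + 33
169 = 5·33 + 4
33 = 8·4 + 1
4 = 4·1 + 0  (stop)
So 4691/540 = [8; 1, 2, 5, 8, 4].

[8; 1, 2, 5, 8, 4]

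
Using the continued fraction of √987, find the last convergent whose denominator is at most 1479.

√987 = [31; 2, 2, 2, 62, …] (period length 4).
Convergents:
  p_0/q_0 = 31/1
  p_1/q_1 = 63/2
  p_2/q_2 = 157/5
  p_3/q_3 = 377/12
  p_4/q_4 = 23531/749
  p_5/q_5 = 47439/1510
q_4 = 749 ≤ 1479 < 1510 = q_5, so the answer is 23531/749.

23531/749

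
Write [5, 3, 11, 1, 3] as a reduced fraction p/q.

Using pₖ = aₖpₖ₋₁ + pₖ₋₂ and qₖ = aₖqₖ₋₁ + qₖ₋₂:
  k=0: a=5, p=5, q=1
  k=1: a=3, p=16, q=3
  k=2: a=11, p=181, q=34
  k=3: a=1, p=197, q=37
  k=4: a=3, p=772, q=145

772/145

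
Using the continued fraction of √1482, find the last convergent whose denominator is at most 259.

√1482 = [38; 2, 76, …] (period length 2).
Convergents:
  p_0/q_0 = 38/1
  p_1/q_1 = 77/2
  p_2/q_2 = 5890/153
  p_3/q_3 = 11857/308
q_2 = 153 ≤ 259 < 308 = q_3, so the answer is 5890/153.

5890/153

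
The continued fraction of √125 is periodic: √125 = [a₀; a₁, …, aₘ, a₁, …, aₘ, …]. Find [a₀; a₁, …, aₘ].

a₀ = ⌊√125⌋ = 11.
With m₀=0, d₀=1 and mₖ₊₁ = dₖaₖ − mₖ, dₖ₊₁ = (n − mₖ₊₁²)/dₖ, aₖ₊₁ = ⌊(a₀+mₖ₊₁)/dₖ₊₁⌋:
  k=1: m=11, d=4, a=5
  k=2: m=9, d=11, a=1
  k=3: m=2, d=11, a=1
  k=4: m=9, d=4, a=5
  k=5: m=11, d=1, a=22
d=1 and a=2a₀=22 at k=5, so the next step gives (m, d) = (11, 4) again — its k=1 value — and the period has length 5.

[11; 5, 1, 1, 5, 22]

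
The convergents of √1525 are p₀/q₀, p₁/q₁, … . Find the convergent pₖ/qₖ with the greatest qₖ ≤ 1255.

√1525 = [39; 19, 1, 1, 19, 78, …] (period length 5).
Convergents:
  p_0/q_0 = 39/1
  p_1/q_1 = 742/19
  p_2/q_2 = 781/20
  p_3/q_3 = 1523/39
  p_4/q_4 = 29718/761
  p_5/q_5 = 2319527/59397
q_4 = 761 ≤ 1255 < 59397 = q_5, so the answer is 29718/761.

29718/761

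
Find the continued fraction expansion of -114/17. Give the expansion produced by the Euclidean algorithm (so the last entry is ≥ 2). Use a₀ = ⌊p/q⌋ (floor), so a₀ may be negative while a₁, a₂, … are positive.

[-7; 3, 2, 2]

-114 = -7×17 + 5
17 = 3×5 + 2
5 = 2×2 + 1
2 = 2×1 + 0  (stop)
So -114/17 = [-7; 3, 2, 2].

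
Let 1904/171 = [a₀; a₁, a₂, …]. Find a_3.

3

1904 = 11·171 + 23   →  a_0 = 11
171 = 7·23 + 10   →  a_1 = 7
23 = 2·10 + 3   →  a_2 = 2
10 = 3·3 + 1   →  a_3 = 3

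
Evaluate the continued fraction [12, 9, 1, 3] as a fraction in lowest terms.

Using pₖ = aₖpₖ₋₁ + pₖ₋₂ and qₖ = aₖqₖ₋₁ + qₖ₋₂:
  k=0: a=12, p=12, q=1
  k=1: a=9, p=109, q=9
  k=2: a=1, p=121, q=10
  k=3: a=3, p=472, q=39

472/39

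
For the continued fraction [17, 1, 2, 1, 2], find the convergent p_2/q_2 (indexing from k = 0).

Using pₖ = aₖpₖ₋₁ + pₖ₋₂, qₖ = aₖqₖ₋₁ + qₖ₋₂ (with p₋₁=1, p₋₂=0, q₋₁=0, q₋₂=1):
  k=0: a=17, p=17, q=1
  k=1: a=1, p=18, q=1
  k=2: a=2, p=53, q=3

53/3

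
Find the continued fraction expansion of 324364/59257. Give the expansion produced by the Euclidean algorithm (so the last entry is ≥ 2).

324364 = 5*59257 + 28079
59257 = 2*28079 + 3099
28079 = 9*3099 + 188
3099 = 16*188 + 91
188 = 2*91 + 6
91 = 15*6 + 1
6 = 6*1 + 0  (stop)
So 324364/59257 = [5; 2, 9, 16, 2, 15, 6].

[5; 2, 9, 16, 2, 15, 6]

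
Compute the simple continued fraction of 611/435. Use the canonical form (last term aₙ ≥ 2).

611 = 1·435 + 176
435 = 2·176 + 83
176 = 2·83 + 10
83 = 8·10 + 3
10 = 3·3 + 1
3 = 3·1 + 0  (stop)
So 611/435 = [1; 2, 2, 8, 3, 3].

[1; 2, 2, 8, 3, 3]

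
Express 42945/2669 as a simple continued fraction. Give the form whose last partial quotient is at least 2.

[16; 11, 13, 2, 1, 1, 3]

42945 = 16·2669 + 241
2669 = 11·241 + 18
241 = 13·18 + 7
18 = 2·7 + 4
7 = 1·4 + 3
4 = 1·3 + 1
3 = 3·1 + 0  (stop)
So 42945/2669 = [16; 11, 13, 2, 1, 1, 3].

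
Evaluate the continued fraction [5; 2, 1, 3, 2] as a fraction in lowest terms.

Using pₖ = aₖpₖ₋₁ + pₖ₋₂ and qₖ = aₖqₖ₋₁ + qₖ₋₂:
  k=0: a=5, p=5, q=1
  k=1: a=2, p=11, q=2
  k=2: a=1, p=16, q=3
  k=3: a=3, p=59, q=11
  k=4: a=2, p=134, q=25

134/25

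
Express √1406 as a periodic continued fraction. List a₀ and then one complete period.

[37; 2, 74]

a₀ = ⌊√1406⌋ = 37.
With m₀=0, d₀=1 and mₖ₊₁ = dₖaₖ − mₖ, dₖ₊₁ = (n − mₖ₊₁²)/dₖ, aₖ₊₁ = ⌊(a₀+mₖ₊₁)/dₖ₊₁⌋:
  k=1: m=37, d=37, a=2
  k=2: m=37, d=1, a=74
d=1 and a=2a₀=74 at k=2, so the next step gives (m, d) = (37, 37) again — its k=1 value — and the period has length 2.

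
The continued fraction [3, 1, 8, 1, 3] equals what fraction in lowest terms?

152/39

Fold from the inside: start with 3/1.
  1 + 1/3 = 4/3
  8 + 3/4 = 35/4
  1 + 4/35 = 39/35
  3 + 35/39 = 152/39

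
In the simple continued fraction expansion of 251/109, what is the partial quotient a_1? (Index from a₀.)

251 = 2·109 + 33   →  a_0 = 2
109 = 3·33 + 10   →  a_1 = 3

3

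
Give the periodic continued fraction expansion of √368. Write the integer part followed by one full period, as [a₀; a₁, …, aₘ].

a₀ = ⌊√368⌋ = 19.
With m₀=0, d₀=1 and mₖ₊₁ = dₖaₖ − mₖ, dₖ₊₁ = (n − mₖ₊₁²)/dₖ, aₖ₊₁ = ⌊(a₀+mₖ₊₁)/dₖ₊₁⌋:
  k=1: m=19, d=7, a=5
  k=2: m=16, d=16, a=2
  k=3: m=16, d=7, a=5
  k=4: m=19, d=1, a=38
d=1 and a=2a₀=38 at k=4, so the next step gives (m, d) = (19, 7) again — its k=1 value — and the period has length 4.

[19; 5, 2, 5, 38]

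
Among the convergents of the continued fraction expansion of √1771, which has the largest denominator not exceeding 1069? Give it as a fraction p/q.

√1771 = [42; 12, 84, …] (period length 2).
Convergents:
  p_0/q_0 = 42/1
  p_1/q_1 = 505/12
  p_2/q_2 = 42462/1009
  p_3/q_3 = 510049/12120
q_2 = 1009 ≤ 1069 < 12120 = q_3, so the answer is 42462/1009.

42462/1009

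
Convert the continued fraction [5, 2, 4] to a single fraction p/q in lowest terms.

Fold from the inside: start with 4/1.
  2 + 1/4 = 9/4
  5 + 4/9 = 49/9

49/9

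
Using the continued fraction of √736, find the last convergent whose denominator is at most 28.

√736 = [27; 7, 1, 2, 1, 2, 1, 7, 54, …] (period length 8).
Convergents:
  p_0/q_0 = 27/1
  p_1/q_1 = 190/7
  p_2/q_2 = 217/8
  p_3/q_3 = 624/23
  p_4/q_4 = 841/31
q_3 = 23 ≤ 28 < 31 = q_4, so the answer is 624/23.

624/23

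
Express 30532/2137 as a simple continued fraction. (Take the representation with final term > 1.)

[14; 3, 2, 12, 3, 2, 3]

30532 = 14×2137 + 614
2137 = 3×614 + 295
614 = 2×295 + 24
295 = 12×24 + 7
24 = 3×7 + 3
7 = 2×3 + 1
3 = 3×1 + 0  (stop)
So 30532/2137 = [14; 3, 2, 12, 3, 2, 3].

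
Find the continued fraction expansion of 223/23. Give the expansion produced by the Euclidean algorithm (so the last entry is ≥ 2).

[9; 1, 2, 3, 2]

223 = 9*23 + 16
23 = 1*16 + 7
16 = 2*7 + 2
7 = 3*2 + 1
2 = 2*1 + 0  (stop)
So 223/23 = [9; 1, 2, 3, 2].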